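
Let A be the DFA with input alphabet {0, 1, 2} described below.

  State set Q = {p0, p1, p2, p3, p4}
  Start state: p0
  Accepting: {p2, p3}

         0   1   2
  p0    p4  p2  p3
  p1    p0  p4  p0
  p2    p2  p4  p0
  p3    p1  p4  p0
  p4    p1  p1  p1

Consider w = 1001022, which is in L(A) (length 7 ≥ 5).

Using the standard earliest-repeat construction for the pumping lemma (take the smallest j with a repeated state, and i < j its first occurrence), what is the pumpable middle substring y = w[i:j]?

State sequence: p0 -1-> p2 -0-> p2 -0-> p2 -1-> p4 -0-> p1 -2-> p0 -2-> p3
First repeat at step 2: p2 was already visited.

So i = 1, j = 2, giving x = w[0:1] = 1, y = w[1:2] = 0, z = w[2:7] = 01022.
Check: |xy| = 2 ≤ 5 and |y| = 1 ≥ 1. Reading y takes A from p2 back to p2, so every xyⁱz is accepted.

0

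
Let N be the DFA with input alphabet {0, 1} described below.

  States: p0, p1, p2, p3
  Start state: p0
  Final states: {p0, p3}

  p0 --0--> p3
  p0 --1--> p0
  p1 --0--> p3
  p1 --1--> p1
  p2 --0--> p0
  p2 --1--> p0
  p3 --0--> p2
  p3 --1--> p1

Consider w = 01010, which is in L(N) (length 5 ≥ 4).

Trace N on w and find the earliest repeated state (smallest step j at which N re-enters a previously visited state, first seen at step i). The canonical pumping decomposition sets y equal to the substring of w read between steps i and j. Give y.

10

State sequence: p0 -0-> p3 -1-> p1 -0-> p3 -1-> p1 -0-> p3
First repeat at step 3: p3 was already visited.

So i = 1, j = 3, giving x = w[0:1] = 0, y = w[1:3] = 10, z = w[3:5] = 10.
Check: |xy| = 3 ≤ 4 and |y| = 2 ≥ 1. Reading y takes N from p3 back to p3, so every xyⁱz is accepted.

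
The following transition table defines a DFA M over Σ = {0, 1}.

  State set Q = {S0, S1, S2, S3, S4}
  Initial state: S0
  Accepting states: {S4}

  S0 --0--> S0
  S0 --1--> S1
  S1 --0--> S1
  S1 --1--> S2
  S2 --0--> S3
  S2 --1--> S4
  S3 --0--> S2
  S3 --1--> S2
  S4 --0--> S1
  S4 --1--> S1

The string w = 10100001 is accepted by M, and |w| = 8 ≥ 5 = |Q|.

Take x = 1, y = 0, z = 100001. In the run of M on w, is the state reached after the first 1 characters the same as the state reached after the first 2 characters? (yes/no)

Run of M on the first 2 characters of w = 1 0:
  step 0: S0  (start)
  step 1: S1  (read 1: S0→S1)
  step 2: S1  (read 0: S1→S1)

After x (step 1): S1. After xy (step 2): S1.
They match, so y = 0 drives M around a cycle from S1 back to itself; pumping y any number of times keeps M in S1 before reading z, and xyⁱz ∈ L(M) for every i ≥ 0.

yes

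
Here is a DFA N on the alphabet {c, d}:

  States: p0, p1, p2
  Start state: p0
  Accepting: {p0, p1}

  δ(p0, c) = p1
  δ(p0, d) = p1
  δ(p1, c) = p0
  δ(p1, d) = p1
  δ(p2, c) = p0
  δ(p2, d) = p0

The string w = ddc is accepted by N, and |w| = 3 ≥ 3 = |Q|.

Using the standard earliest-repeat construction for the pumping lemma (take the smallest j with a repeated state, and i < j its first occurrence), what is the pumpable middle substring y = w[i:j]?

State sequence: p0 -d-> p1 -d-> p1 -c-> p0
First repeat at step 2: p1 was already visited.

So i = 1, j = 2, giving x = w[0:1] = d, y = w[1:2] = d, z = w[2:3] = c.
Check: |xy| = 2 ≤ 3 and |y| = 1 ≥ 1. Reading y takes N from p1 back to p1, so every xyⁱz is accepted.
Since N has 3 states, any run of length ≥ 3 visits 3+1 states, so by pigeonhole some state repeats within the first 3 steps — that repeat gives the pumpable loop.

d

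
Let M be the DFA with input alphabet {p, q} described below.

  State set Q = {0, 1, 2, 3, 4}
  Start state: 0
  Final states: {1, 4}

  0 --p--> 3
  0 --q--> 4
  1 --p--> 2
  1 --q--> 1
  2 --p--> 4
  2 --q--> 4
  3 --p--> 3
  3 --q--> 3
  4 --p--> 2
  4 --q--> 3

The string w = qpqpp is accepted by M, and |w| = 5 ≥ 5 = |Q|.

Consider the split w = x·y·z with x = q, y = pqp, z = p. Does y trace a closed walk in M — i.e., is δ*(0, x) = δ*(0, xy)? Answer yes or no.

no

Run of M on the first 4 characters of w = q p q p:
  step 0: 0  (start)
  step 1: 4  (read q: 0→4)
  step 2: 2  (read p: 4→2)
  step 3: 4  (read q: 2→4)
  step 4: 2  (read p: 4→2)

After x (step 1): 4. After xy (step 4): 2.
They differ (4 ≠ 2), so y is not a cycle from the state after x; this split is not the one the pumping-lemma construction produces, and pumping y need not keep the string in L(M).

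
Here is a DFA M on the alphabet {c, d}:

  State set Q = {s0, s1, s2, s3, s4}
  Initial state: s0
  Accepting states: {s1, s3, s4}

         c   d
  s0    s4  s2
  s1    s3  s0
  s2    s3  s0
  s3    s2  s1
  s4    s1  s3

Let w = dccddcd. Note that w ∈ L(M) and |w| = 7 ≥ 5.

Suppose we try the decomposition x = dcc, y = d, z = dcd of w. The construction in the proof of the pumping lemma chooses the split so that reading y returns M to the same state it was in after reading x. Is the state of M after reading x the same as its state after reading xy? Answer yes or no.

no

State sequence: s0 -d-> s2 -c-> s3 -c-> s2 -d-> s0

After x (step 3): s2. After xy (step 4): s0.
They differ (s2 ≠ s0), so y is not a cycle from the state after x; this split is not the one the pumping-lemma construction produces, and pumping y need not keep the string in L(M).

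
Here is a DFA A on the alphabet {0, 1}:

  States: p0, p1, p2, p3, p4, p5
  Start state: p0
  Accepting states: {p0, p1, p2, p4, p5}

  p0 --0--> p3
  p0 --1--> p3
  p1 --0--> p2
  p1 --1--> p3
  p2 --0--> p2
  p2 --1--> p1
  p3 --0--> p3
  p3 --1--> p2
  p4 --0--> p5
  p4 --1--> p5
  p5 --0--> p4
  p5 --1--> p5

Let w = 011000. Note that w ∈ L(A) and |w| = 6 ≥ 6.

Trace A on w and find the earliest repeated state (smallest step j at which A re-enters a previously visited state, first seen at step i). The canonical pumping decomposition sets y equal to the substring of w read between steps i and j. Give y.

10

Run of A on w = 0 1 1 0 0 0:
  step 0: p0  (start)
  step 1: p3  (read 0: p0→p3)
  step 2: p2  (read 1: p3→p2)
  step 3: p1  (read 1: p2→p1)
  step 4: p2  (read 0: p1→p2)   ← first repeat (p2 seen earlier)
  step 5: p2  (read 0: p2→p2)
  step 6: p2  (read 0: p2→p2)

So i = 2, j = 4, giving x = w[0:2] = 01, y = w[2:4] = 10, z = w[4:6] = 00.
Check: |xy| = 4 ≤ 6 and |y| = 2 ≥ 1. Reading y takes A from p2 back to p2, so every xyⁱz is accepted.
Pumping length from the standard proof: p = 6 (the number of states). The repeated state found above gives |xy| = j ≤ 6 and |y| = j − i ≥ 1.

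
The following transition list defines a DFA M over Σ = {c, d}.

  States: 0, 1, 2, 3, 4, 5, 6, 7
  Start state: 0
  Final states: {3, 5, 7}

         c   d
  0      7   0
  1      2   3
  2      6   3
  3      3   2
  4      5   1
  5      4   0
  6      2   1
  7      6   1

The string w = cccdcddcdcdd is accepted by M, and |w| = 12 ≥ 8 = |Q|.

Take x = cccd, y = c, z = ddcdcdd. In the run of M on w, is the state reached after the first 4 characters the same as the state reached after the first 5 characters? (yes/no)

Run of M on the first 5 characters of w = c c c d c:
  step 0: 0  (start)
  step 1: 7  (read c: 0→7)
  step 2: 6  (read c: 7→6)
  step 3: 2  (read c: 6→2)
  step 4: 3  (read d: 2→3)
  step 5: 3  (read c: 3→3)

After x (step 4): 3. After xy (step 5): 3.
They match, so y = c drives M around a cycle from 3 back to itself; pumping y any number of times keeps M in 3 before reading z, and xyⁱz ∈ L(M) for every i ≥ 0.

yes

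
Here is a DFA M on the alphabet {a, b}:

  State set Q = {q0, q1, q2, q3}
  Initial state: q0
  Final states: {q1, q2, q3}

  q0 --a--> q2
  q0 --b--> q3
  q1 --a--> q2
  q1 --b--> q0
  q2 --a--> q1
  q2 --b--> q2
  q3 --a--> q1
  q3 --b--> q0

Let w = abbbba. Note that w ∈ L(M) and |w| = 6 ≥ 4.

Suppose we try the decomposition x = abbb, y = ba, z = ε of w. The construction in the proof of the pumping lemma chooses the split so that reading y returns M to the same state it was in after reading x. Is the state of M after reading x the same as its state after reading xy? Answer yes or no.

no

Run of M on the first 6 characters of w = a b b b b a:
  step 0: q0  (start)
  step 1: q2  (read a: q0→q2)
  step 2: q2  (read b: q2→q2)
  step 3: q2  (read b: q2→q2)
  step 4: q2  (read b: q2→q2)
  step 5: q2  (read b: q2→q2)
  step 6: q1  (read a: q2→q1)

After x (step 4): q2. After xy (step 6): q1.
They differ (q2 ≠ q1), so y is not a cycle from the state after x; this split is not the one the pumping-lemma construction produces, and pumping y need not keep the string in L(M).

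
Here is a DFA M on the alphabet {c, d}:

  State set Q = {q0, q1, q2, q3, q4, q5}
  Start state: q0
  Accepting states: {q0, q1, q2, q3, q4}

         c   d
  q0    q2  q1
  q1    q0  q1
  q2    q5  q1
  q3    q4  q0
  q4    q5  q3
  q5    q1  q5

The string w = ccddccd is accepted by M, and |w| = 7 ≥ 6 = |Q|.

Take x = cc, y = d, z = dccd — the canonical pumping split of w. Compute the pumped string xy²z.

ccdddccd

xy^2z = cc·d·d·dccd = ccdddccd.
Reading y = d takes M from q5 back to q5, so after x·y·y the machine is still in q5, and z then leads to the accepting state q1. Hence ccdddccd ∈ L(M).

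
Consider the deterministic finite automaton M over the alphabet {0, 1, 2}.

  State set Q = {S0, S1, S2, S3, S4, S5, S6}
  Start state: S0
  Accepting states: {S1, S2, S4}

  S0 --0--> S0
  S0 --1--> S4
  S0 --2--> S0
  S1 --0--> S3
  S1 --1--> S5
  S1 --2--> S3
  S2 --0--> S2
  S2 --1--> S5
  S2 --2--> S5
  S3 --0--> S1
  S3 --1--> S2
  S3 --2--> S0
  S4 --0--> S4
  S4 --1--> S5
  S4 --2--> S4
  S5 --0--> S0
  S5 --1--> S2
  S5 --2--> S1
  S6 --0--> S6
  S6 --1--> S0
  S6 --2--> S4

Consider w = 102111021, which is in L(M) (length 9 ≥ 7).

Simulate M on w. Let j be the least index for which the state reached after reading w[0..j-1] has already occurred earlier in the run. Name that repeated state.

Run of M on w = 1 0 2 1 1 1 0 2 1:
  step 0: S0  (start)
  step 1: S4  (read 1: S0→S4)
  step 2: S4  (read 0: S4→S4)   ← first repeat (S4 seen earlier)
  step 3: S4  (read 2: S4→S4)
  step 4: S5  (read 1: S4→S5)
  step 5: S2  (read 1: S5→S2)
  step 6: S5  (read 1: S2→S5)
  step 7: S0  (read 0: S5→S0)
  step 8: S0  (read 2: S0→S0)
  step 9: S4  (read 1: S0→S4)

The earliest repeat is at step j = 2: M is in S4, which it already visited at step i = 1.
Since M has 7 states, any run of length ≥ 7 visits 7+1 states, so by pigeonhole some state repeats within the first 7 steps — that repeat gives the pumpable loop.

S4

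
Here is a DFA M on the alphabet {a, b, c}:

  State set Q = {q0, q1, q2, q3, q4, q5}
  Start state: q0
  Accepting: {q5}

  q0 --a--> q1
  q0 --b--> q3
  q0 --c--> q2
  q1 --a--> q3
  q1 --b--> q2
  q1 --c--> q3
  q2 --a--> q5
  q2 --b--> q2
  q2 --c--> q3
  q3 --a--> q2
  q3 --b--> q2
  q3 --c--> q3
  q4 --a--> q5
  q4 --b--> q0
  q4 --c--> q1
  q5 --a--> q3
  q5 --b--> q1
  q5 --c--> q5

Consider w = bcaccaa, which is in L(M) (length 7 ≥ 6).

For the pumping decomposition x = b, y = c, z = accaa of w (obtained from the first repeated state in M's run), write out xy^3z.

bcccaccaa

xy^3z = b·c·c·c·accaa = bcccaccaa.
Reading y = c takes M from q3 back to q3, so after x·y·y·y the machine is still in q3, and z then leads to the accepting state q5. Hence bcccaccaa ∈ L(M).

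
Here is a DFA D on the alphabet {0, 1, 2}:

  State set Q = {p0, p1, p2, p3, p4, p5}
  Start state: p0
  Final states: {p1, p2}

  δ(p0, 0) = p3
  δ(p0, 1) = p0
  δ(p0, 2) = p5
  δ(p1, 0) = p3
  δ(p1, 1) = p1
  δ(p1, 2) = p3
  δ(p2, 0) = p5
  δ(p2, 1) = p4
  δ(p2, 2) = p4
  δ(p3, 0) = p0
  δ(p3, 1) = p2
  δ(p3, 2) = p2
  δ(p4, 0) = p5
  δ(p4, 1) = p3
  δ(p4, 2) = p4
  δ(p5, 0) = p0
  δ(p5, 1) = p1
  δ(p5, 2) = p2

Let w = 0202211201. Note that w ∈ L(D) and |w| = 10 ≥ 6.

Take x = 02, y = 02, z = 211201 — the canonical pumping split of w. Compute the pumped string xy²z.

020202211201

xy^2z = 02·02·02·211201 = 020202211201.
Reading y = 02 takes D from p2 back to p2, so after x·y·y the machine is still in p2, and z then leads to the accepting state p1. Hence 020202211201 ∈ L(D).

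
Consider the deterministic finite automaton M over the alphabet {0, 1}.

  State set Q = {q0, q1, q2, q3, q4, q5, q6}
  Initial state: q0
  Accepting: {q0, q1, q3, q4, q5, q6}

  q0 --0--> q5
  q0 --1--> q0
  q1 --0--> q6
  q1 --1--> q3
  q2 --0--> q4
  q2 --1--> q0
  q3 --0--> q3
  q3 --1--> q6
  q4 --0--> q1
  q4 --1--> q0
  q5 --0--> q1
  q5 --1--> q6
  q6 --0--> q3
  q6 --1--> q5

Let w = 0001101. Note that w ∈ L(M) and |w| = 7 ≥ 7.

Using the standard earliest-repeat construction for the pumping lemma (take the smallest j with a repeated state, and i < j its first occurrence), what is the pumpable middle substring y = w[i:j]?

Run of M on w = 0 0 0 1 1 0 1:
  step 0: q0  (start)
  step 1: q5  (read 0: q0→q5)
  step 2: q1  (read 0: q5→q1)
  step 3: q6  (read 0: q1→q6)
  step 4: q5  (read 1: q6→q5)   ← first repeat (q5 seen earlier)
  step 5: q6  (read 1: q5→q6)
  step 6: q3  (read 0: q6→q3)
  step 7: q6  (read 1: q3→q6)

So i = 1, j = 4, giving x = w[0:1] = 0, y = w[1:4] = 001, z = w[4:7] = 101.
Check: |xy| = 4 ≤ 7 and |y| = 3 ≥ 1. Reading y takes M from q5 back to q5, so every xyⁱz is accepted.

001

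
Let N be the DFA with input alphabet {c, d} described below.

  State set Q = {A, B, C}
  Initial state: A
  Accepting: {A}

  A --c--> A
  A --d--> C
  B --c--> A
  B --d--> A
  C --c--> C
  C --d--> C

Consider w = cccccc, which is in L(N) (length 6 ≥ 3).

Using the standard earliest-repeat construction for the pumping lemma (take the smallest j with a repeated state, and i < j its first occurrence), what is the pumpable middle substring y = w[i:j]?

State sequence: A -c-> A -c-> A -c-> A -c-> A -c-> A -c-> A
First repeat at step 1: A was already visited.

So i = 0, j = 1, giving x = w[0:0] = ε, y = w[0:1] = c, z = w[1:6] = ccccc.
Check: |xy| = 1 ≤ 3 and |y| = 1 ≥ 1. Reading y takes N from A back to A, so every xyⁱz is accepted.
Pumping length from the standard proof: p = 3 (the number of states). The repeated state found above gives |xy| = j ≤ 3 and |y| = j − i ≥ 1.

c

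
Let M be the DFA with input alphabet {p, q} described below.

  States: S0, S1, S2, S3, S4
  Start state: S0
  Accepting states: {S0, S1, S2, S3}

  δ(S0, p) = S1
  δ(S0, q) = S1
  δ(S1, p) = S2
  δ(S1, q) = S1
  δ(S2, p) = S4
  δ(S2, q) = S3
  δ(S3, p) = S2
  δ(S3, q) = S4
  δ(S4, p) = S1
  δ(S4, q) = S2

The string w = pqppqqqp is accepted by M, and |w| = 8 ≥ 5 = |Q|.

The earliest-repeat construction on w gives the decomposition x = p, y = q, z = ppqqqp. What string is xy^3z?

pqqqppqqqp

xy^3z = p·q·q·q·ppqqqp = pqqqppqqqp.
Reading y = q takes M from S1 back to S1, so after x·y·y·y the machine is still in S1, and z then leads to the accepting state S1. Hence pqqqppqqqp ∈ L(M).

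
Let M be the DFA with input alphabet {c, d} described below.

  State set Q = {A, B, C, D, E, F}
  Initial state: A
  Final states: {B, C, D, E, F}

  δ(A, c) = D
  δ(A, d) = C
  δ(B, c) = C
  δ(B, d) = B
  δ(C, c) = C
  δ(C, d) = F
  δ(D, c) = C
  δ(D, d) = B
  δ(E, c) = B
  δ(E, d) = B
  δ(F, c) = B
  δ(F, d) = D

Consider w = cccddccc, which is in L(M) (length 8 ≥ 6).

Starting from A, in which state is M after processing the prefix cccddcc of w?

State sequence: A -c-> D -c-> C -c-> C -d-> F -d-> D -c-> C -c-> C

After reading 7 characters, M is in state C.
(This kind of state-tracing is the core of the pumping-lemma construction: with 6 states, pigeonhole forces a repeat within the first 6 steps.)

C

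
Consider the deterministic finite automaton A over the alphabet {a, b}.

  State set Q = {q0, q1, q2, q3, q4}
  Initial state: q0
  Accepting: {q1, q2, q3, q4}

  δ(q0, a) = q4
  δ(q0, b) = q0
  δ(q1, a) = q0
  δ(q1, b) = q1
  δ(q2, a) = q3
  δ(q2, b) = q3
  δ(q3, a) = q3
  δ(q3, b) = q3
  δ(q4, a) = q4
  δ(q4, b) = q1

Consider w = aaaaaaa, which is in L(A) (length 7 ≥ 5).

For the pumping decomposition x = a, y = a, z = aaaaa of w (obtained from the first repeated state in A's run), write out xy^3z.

aaaaaaaaa

xy^3z = a·a·a·a·aaaaa = aaaaaaaaa.
Reading y = a takes A from q4 back to q4, so after x·y·y·y the machine is still in q4, and z then leads to the accepting state q4. Hence aaaaaaaaa ∈ L(A).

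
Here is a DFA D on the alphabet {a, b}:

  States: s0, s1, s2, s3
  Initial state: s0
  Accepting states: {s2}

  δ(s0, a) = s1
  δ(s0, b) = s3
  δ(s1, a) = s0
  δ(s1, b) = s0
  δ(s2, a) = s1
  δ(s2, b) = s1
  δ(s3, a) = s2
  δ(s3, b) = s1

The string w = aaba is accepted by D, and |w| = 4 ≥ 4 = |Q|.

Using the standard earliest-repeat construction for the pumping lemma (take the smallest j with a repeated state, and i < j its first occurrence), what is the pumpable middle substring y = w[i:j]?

aa

Run of D on w = a a b a:
  step 0: s0  (start)
  step 1: s1  (read a: s0→s1)
  step 2: s0  (read a: s1→s0)   ← first repeat (s0 seen earlier)
  step 3: s3  (read b: s0→s3)
  step 4: s2  (read a: s3→s2)

So i = 0, j = 2, giving x = w[0:0] = ε, y = w[0:2] = aa, z = w[2:4] = ba.
Check: |xy| = 2 ≤ 4 and |y| = 2 ≥ 1. Reading y takes D from s0 back to s0, so every xyⁱz is accepted.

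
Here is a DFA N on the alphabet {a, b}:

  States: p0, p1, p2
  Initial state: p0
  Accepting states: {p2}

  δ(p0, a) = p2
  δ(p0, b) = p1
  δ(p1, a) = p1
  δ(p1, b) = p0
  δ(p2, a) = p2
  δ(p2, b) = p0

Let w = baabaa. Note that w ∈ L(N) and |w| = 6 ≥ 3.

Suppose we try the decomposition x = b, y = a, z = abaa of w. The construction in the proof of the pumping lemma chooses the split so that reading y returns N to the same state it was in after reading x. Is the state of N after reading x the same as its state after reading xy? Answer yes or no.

yes

State sequence: p0 -b-> p1 -a-> p1

After x (step 1): p1. After xy (step 2): p1.
They match, so y = a drives N around a cycle from p1 back to itself; pumping y any number of times keeps N in p1 before reading z, and xyⁱz ∈ L(N) for every i ≥ 0.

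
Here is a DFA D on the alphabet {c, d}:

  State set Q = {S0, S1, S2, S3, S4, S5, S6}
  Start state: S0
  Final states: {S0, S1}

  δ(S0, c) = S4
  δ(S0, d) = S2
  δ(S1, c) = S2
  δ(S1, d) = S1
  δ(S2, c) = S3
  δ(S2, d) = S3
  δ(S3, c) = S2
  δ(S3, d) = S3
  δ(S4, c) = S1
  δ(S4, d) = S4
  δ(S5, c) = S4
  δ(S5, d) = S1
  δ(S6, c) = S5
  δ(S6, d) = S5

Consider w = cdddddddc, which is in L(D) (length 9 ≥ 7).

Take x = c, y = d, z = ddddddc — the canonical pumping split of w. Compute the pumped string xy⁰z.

xy⁰z = xz = c·ddddddc = cddddddc.
Reading y = d takes D from S4 back to S4, so after x the machine is still in S4, and z then leads to the accepting state S1. Hence cddddddc ∈ L(D).

cddddddc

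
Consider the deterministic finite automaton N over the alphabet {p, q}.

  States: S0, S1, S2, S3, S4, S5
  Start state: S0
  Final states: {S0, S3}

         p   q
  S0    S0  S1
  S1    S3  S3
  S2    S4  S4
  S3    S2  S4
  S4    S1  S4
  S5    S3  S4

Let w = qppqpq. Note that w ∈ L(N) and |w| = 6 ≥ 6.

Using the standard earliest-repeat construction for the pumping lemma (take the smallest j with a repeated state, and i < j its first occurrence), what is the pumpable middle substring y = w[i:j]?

State sequence: S0 -q-> S1 -p-> S3 -p-> S2 -q-> S4 -p-> S1 -q-> S3
First repeat at step 5: S1 was already visited.

So i = 1, j = 5, giving x = w[0:1] = q, y = w[1:5] = ppqp, z = w[5:6] = q.
Check: |xy| = 5 ≤ 6 and |y| = 4 ≥ 1. Reading y takes N from S1 back to S1, so every xyⁱz is accepted.
With |Q| = 6, pigeonhole forces a state repeat no later than step 6; the substring read between the first and second visits to that state can be pumped.

ppqp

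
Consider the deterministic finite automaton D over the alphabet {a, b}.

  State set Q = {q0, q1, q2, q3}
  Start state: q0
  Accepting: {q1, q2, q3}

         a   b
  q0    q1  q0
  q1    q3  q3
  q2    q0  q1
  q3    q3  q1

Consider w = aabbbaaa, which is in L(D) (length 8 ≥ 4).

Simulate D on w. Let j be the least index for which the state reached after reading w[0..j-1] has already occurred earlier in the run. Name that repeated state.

Run of D on w = a a b b b a a a:
  step 0: q0  (start)
  step 1: q1  (read a: q0→q1)
  step 2: q3  (read a: q1→q3)
  step 3: q1  (read b: q3→q1)   ← first repeat (q1 seen earlier)
  step 4: q3  (read b: q1→q3)
  step 5: q1  (read b: q3→q1)
  step 6: q3  (read a: q1→q3)
  step 7: q3  (read a: q3→q3)
  step 8: q3  (read a: q3→q3)

The earliest repeat is at step j = 3: D is in q1, which it already visited at step i = 1.
Pumping length from the standard proof: p = 4 (the number of states). The repeated state found above gives |xy| = j ≤ 4 and |y| = j − i ≥ 1.

q1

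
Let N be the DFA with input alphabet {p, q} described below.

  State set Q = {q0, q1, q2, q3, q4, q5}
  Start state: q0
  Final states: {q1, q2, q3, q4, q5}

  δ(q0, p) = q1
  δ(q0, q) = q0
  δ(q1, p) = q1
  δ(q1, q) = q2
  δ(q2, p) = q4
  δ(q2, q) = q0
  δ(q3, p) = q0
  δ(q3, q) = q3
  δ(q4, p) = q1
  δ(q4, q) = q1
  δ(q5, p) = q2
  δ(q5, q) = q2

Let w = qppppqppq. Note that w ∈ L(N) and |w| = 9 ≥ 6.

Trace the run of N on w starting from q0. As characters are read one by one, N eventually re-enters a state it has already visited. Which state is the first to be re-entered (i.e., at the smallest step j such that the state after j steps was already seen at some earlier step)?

State sequence: q0 -q-> q0 -p-> q1 -p-> q1 -p-> q1 -p-> q1 -q-> q2 -p-> q4 -p-> q1 -q-> q2
First repeat at step 1: q0 was already visited.

The earliest repeat is at step j = 1: N is in q0, which it already visited at step i = 0.

q0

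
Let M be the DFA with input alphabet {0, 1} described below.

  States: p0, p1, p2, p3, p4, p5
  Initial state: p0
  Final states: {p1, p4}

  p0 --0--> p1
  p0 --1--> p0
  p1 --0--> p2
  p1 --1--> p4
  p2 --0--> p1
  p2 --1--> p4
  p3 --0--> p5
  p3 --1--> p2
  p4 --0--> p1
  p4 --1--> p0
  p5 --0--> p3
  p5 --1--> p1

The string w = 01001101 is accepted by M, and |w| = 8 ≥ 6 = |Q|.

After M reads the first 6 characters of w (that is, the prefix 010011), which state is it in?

Run of M on the first 6 characters of w = 0 1 0 0 1 1:
  step 0: p0  (start)
  step 1: p1  (read 0: p0→p1)
  step 2: p4  (read 1: p1→p4)
  step 3: p1  (read 0: p4→p1)
  step 4: p2  (read 0: p1→p2)
  step 5: p4  (read 1: p2→p4)
  step 6: p0  (read 1: p4→p0)

After reading 6 characters, M is in state p0.

p0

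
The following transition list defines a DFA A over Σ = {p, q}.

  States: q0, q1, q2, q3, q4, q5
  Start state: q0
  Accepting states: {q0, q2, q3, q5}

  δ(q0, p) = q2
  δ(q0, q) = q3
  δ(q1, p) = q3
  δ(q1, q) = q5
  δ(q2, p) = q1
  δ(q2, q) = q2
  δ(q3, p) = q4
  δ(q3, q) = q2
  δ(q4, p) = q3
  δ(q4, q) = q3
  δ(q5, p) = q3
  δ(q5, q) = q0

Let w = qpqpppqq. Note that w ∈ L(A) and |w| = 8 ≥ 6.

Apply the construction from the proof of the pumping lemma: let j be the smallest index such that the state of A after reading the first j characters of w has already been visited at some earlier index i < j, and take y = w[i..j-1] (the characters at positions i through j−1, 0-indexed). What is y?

pq

State sequence: q0 -q-> q3 -p-> q4 -q-> q3 -p-> q4 -p-> q3 -p-> q4 -q-> q3 -q-> q2
First repeat at step 3: q3 was already visited.

So i = 1, j = 3, giving x = w[0:1] = q, y = w[1:3] = pq, z = w[3:8] = pppqq.
Check: |xy| = 3 ≤ 6 and |y| = 2 ≥ 1. Reading y takes A from q3 back to q3, so every xyⁱz is accepted.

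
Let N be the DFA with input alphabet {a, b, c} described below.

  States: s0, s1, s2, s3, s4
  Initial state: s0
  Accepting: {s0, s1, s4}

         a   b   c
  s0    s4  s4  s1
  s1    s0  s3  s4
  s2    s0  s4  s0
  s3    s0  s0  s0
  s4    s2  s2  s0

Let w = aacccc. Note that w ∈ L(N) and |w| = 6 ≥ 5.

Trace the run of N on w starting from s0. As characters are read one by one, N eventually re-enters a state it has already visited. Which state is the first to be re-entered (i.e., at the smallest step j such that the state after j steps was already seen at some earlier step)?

Run of N on w = a a c c c c:
  step 0: s0  (start)
  step 1: s4  (read a: s0→s4)
  step 2: s2  (read a: s4→s2)
  step 3: s0  (read c: s2→s0)   ← first repeat (s0 seen earlier)
  step 4: s1  (read c: s0→s1)
  step 5: s4  (read c: s1→s4)
  step 6: s0  (read c: s4→s0)

The earliest repeat is at step j = 3: N is in s0, which it already visited at step i = 0.

s0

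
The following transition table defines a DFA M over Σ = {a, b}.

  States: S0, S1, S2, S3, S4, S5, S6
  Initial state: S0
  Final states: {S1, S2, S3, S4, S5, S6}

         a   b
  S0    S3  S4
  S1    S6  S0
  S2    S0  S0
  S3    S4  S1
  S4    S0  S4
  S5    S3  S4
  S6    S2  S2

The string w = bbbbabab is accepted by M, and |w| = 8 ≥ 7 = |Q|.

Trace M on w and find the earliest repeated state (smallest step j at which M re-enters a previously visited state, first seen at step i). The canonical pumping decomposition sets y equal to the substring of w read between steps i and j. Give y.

Run of M on w = b b b b a b a b:
  step 0: S0  (start)
  step 1: S4  (read b: S0→S4)
  step 2: S4  (read b: S4→S4)   ← first repeat (S4 seen earlier)
  step 3: S4  (read b: S4→S4)
  step 4: S4  (read b: S4→S4)
  step 5: S0  (read a: S4→S0)
  step 6: S4  (read b: S0→S4)
  step 7: S0  (read a: S4→S0)
  step 8: S4  (read b: S0→S4)

So i = 1, j = 2, giving x = w[0:1] = b, y = w[1:2] = b, z = w[2:8] = bbabab.
Check: |xy| = 2 ≤ 7 and |y| = 1 ≥ 1. Reading y takes M from S4 back to S4, so every xyⁱz is accepted.
With |Q| = 7, pigeonhole forces a state repeat no later than step 7; the substring read between the first and second visits to that state can be pumped.

b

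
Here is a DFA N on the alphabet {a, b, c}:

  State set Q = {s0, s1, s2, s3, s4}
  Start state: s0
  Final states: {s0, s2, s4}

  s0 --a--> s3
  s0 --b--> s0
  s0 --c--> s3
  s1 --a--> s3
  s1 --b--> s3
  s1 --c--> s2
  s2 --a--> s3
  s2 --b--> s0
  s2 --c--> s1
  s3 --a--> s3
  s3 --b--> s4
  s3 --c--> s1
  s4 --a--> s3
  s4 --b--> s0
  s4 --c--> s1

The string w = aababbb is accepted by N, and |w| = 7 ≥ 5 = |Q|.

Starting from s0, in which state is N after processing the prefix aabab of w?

s4

State sequence: s0 -a-> s3 -a-> s3 -b-> s4 -a-> s3 -b-> s4

After reading 5 characters, N is in state s4.
(This kind of state-tracing is the core of the pumping-lemma construction: with 5 states, pigeonhole forces a repeat within the first 5 steps.)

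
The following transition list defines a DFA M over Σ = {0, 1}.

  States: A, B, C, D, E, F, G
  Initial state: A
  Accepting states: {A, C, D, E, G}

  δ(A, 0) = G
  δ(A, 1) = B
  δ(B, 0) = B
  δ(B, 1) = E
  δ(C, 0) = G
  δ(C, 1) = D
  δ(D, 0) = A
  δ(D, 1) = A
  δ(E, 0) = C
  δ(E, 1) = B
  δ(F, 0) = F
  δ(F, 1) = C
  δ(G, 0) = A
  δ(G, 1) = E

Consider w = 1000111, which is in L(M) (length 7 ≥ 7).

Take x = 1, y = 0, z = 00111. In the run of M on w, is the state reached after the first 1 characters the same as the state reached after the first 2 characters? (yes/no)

yes

State sequence: A -1-> B -0-> B

After x (step 1): B. After xy (step 2): B.
They match, so y = 0 drives M around a cycle from B back to itself; pumping y any number of times keeps M in B before reading z, and xyⁱz ∈ L(M) for every i ≥ 0.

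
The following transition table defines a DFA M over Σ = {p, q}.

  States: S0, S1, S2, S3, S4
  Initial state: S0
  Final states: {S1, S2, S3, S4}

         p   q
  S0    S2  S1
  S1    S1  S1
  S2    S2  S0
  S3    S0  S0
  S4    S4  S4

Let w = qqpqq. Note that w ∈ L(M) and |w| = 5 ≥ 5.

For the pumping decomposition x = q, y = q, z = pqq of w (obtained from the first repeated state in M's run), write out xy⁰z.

qpqq

xy⁰z = xz = q·pqq = qpqq.
Reading y = q takes M from S1 back to S1, so after x the machine is still in S1, and z then leads to the accepting state S1. Hence qpqq ∈ L(M).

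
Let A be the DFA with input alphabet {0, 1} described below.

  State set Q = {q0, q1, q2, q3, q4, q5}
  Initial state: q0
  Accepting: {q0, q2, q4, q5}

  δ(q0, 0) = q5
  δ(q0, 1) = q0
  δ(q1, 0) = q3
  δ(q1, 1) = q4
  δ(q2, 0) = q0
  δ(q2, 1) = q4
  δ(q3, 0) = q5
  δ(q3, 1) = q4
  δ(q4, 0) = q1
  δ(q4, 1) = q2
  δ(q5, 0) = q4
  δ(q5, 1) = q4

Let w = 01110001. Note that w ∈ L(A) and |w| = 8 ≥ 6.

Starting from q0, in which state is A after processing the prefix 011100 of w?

Run of A on the first 6 characters of w = 0 1 1 1 0 0:
  step 0: q0  (start)
  step 1: q5  (read 0: q0→q5)
  step 2: q4  (read 1: q5→q4)
  step 3: q2  (read 1: q4→q2)
  step 4: q4  (read 1: q2→q4)
  step 5: q1  (read 0: q4→q1)
  step 6: q3  (read 0: q1→q3)

After reading 6 characters, A is in state q3.
(This kind of state-tracing is the core of the pumping-lemma construction: with 6 states, pigeonhole forces a repeat within the first 6 steps.)

q3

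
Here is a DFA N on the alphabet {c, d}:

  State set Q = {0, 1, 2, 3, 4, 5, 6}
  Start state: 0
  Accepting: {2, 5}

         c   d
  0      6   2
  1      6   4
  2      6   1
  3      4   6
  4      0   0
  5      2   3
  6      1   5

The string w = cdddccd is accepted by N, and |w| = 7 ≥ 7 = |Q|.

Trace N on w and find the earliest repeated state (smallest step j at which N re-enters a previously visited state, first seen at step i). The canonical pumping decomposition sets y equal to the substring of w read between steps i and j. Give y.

ddd

State sequence: 0 -c-> 6 -d-> 5 -d-> 3 -d-> 6 -c-> 1 -c-> 6 -d-> 5
First repeat at step 4: 6 was already visited.

So i = 1, j = 4, giving x = w[0:1] = c, y = w[1:4] = ddd, z = w[4:7] = ccd.
Check: |xy| = 4 ≤ 7 and |y| = 3 ≥ 1. Reading y takes N from 6 back to 6, so every xyⁱz is accepted.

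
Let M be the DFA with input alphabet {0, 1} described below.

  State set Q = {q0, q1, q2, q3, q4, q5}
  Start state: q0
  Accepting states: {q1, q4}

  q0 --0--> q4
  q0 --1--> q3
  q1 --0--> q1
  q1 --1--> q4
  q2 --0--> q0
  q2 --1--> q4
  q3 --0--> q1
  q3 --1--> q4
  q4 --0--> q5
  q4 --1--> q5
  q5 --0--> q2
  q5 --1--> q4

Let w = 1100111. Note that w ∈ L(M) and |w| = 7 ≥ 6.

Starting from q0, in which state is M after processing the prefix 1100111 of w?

Run of M on the first 7 characters of w = 1 1 0 0 1 1 1:
  step 0: q0  (start)
  step 1: q3  (read 1: q0→q3)
  step 2: q4  (read 1: q3→q4)
  step 3: q5  (read 0: q4→q5)
  step 4: q2  (read 0: q5→q2)
  step 5: q4  (read 1: q2→q4)
  step 6: q5  (read 1: q4→q5)
  step 7: q4  (read 1: q5→q4)

After reading 7 characters, M is in state q4.

q4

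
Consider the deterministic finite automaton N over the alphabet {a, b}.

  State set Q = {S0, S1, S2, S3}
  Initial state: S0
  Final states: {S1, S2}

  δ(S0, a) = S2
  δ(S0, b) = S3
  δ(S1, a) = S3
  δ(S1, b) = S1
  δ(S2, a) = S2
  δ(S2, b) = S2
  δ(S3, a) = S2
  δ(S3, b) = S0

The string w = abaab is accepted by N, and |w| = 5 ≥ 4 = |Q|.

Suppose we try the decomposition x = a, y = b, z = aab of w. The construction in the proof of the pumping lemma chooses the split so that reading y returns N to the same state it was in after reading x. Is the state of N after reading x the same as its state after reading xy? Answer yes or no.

yes

Run of N on the first 2 characters of w = a b:
  step 0: S0  (start)
  step 1: S2  (read a: S0→S2)
  step 2: S2  (read b: S2→S2)

After x (step 1): S2. After xy (step 2): S2.
They match, so y = b drives N around a cycle from S2 back to itself; pumping y any number of times keeps N in S2 before reading z, and xyⁱz ∈ L(N) for every i ≥ 0.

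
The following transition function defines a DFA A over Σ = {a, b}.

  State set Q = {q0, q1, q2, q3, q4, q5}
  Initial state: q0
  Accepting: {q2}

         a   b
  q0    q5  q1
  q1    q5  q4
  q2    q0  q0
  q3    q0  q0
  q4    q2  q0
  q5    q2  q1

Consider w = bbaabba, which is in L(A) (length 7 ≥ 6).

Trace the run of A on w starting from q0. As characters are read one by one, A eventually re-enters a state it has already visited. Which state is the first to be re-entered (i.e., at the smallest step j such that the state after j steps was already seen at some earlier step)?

q0

State sequence: q0 -b-> q1 -b-> q4 -a-> q2 -a-> q0 -b-> q1 -b-> q4 -a-> q2
First repeat at step 4: q0 was already visited.

The earliest repeat is at step j = 4: A is in q0, which it already visited at step i = 0.
The DFA has 6 states, so the proof of the pumping lemma guarantees a repeated state among the first 6+1 visited; the segment between the two visits is the pumpable y.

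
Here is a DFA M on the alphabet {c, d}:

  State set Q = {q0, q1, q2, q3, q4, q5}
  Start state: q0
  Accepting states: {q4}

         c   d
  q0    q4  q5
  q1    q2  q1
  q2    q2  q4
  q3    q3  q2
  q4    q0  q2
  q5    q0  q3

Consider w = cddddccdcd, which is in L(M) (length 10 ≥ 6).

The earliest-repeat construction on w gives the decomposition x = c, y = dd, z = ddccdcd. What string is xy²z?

xy^2z = c·dd·dd·ddccdcd = cddddddccdcd.
Reading y = dd takes M from q4 back to q4, so after x·y·y the machine is still in q4, and z then leads to the accepting state q4. Hence cddddddccdcd ∈ L(M).

cddddddccdcd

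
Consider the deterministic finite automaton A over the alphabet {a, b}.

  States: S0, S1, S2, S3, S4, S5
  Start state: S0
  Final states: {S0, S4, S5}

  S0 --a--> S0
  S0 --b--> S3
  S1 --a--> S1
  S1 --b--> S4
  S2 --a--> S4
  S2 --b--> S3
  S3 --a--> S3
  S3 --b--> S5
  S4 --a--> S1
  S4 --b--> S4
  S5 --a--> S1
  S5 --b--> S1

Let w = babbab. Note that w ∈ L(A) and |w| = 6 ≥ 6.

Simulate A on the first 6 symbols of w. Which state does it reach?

S4

State sequence: S0 -b-> S3 -a-> S3 -b-> S5 -b-> S1 -a-> S1 -b-> S4

After reading 6 characters, A is in state S4.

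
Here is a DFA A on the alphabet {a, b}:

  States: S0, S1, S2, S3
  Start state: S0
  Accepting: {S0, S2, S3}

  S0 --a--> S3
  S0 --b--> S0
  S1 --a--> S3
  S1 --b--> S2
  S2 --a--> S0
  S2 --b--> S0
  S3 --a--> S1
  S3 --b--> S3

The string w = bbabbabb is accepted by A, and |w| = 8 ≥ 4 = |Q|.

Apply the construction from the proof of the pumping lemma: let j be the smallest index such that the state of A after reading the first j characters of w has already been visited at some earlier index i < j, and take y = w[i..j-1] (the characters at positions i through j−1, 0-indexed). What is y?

b

Run of A on w = b b a b b a b b:
  step 0: S0  (start)
  step 1: S0  (read b: S0→S0)   ← first repeat (S0 seen earlier)
  step 2: S0  (read b: S0→S0)
  step 3: S3  (read a: S0→S3)
  step 4: S3  (read b: S3→S3)
  step 5: S3  (read b: S3→S3)
  step 6: S1  (read a: S3→S1)
  step 7: S2  (read b: S1→S2)
  step 8: S0  (read b: S2→S0)

So i = 0, j = 1, giving x = w[0:0] = ε, y = w[0:1] = b, z = w[1:8] = babbabb.
Check: |xy| = 1 ≤ 4 and |y| = 1 ≥ 1. Reading y takes A from S0 back to S0, so every xyⁱz is accepted.
With |Q| = 4, pigeonhole forces a state repeat no later than step 4; the substring read between the first and second visits to that state can be pumped.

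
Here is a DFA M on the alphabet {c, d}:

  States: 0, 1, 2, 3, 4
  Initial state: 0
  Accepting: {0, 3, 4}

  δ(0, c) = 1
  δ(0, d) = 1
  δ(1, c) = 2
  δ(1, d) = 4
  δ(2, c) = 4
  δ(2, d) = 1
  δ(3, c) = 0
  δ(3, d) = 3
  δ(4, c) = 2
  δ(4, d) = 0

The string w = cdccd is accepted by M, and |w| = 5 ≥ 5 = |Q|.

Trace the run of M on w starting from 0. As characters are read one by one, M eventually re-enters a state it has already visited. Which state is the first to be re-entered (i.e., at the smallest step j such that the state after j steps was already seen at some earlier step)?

4

Run of M on w = c d c c d:
  step 0: 0  (start)
  step 1: 1  (read c: 0→1)
  step 2: 4  (read d: 1→4)
  step 3: 2  (read c: 4→2)
  step 4: 4  (read c: 2→4)   ← first repeat (4 seen earlier)
  step 5: 0  (read d: 4→0)

The earliest repeat is at step j = 4: M is in 4, which it already visited at step i = 2.
The DFA has 5 states, so the proof of the pumping lemma guarantees a repeated state among the first 5+1 visited; the segment between the two visits is the pumpable y.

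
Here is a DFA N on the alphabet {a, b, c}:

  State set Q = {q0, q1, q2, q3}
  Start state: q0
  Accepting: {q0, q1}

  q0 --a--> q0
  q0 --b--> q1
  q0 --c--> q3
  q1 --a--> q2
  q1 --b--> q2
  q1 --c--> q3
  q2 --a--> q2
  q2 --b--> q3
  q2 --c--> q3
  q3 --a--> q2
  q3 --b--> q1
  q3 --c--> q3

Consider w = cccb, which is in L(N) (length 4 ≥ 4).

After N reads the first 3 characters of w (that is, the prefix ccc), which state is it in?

q3

Run of N on the first 3 characters of w = c c c:
  step 0: q0  (start)
  step 1: q3  (read c: q0→q3)
  step 2: q3  (read c: q3→q3)
  step 3: q3  (read c: q3→q3)

After reading 3 characters, N is in state q3.
(This kind of state-tracing is the core of the pumping-lemma construction: with 4 states, pigeonhole forces a repeat within the first 4 steps.)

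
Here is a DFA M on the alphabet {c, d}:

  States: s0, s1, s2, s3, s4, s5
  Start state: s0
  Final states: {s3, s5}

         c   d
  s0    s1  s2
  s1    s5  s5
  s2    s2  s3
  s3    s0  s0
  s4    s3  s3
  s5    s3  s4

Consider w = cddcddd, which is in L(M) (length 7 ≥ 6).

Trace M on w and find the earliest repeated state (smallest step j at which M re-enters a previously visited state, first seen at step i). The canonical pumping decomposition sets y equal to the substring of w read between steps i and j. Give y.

State sequence: s0 -c-> s1 -d-> s5 -d-> s4 -c-> s3 -d-> s0 -d-> s2 -d-> s3
First repeat at step 5: s0 was already visited.

So i = 0, j = 5, giving x = w[0:0] = ε, y = w[0:5] = cddcd, z = w[5:7] = dd.
Check: |xy| = 5 ≤ 6 and |y| = 5 ≥ 1. Reading y takes M from s0 back to s0, so every xyⁱz is accepted.
With |Q| = 6, pigeonhole forces a state repeat no later than step 6; the substring read between the first and second visits to that state can be pumped.

cddcd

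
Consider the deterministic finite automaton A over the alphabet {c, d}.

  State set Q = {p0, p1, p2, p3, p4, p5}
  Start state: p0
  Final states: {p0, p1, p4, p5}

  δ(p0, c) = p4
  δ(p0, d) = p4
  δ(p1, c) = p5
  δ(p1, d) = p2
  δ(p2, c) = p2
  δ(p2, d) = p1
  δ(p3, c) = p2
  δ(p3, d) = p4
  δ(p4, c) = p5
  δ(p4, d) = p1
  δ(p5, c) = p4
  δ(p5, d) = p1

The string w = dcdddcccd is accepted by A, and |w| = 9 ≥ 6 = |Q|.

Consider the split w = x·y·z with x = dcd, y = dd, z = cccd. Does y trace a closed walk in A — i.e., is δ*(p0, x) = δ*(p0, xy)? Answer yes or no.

Run of A on the first 5 characters of w = d c d d d:
  step 0: p0  (start)
  step 1: p4  (read d: p0→p4)
  step 2: p5  (read c: p4→p5)
  step 3: p1  (read d: p5→p1)
  step 4: p2  (read d: p1→p2)
  step 5: p1  (read d: p2→p1)

After x (step 3): p1. After xy (step 5): p1.
They match, so y = dd drives A around a cycle from p1 back to itself; pumping y any number of times keeps A in p1 before reading z, and xyⁱz ∈ L(A) for every i ≥ 0.

yes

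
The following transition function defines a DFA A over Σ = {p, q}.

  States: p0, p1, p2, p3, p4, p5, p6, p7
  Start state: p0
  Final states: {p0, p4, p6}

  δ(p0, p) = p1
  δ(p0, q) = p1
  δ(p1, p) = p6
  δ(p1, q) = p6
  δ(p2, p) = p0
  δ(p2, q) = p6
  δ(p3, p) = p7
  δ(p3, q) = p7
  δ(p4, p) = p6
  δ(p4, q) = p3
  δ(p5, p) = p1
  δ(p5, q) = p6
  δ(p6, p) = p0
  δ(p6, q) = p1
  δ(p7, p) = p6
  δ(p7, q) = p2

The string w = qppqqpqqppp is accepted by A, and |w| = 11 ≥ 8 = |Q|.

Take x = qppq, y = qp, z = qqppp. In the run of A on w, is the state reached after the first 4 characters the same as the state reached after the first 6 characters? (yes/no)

Run of A on the first 6 characters of w = q p p q q p:
  step 0: p0  (start)
  step 1: p1  (read q: p0→p1)
  step 2: p6  (read p: p1→p6)
  step 3: p0  (read p: p6→p0)
  step 4: p1  (read q: p0→p1)
  step 5: p6  (read q: p1→p6)
  step 6: p0  (read p: p6→p0)

After x (step 4): p1. After xy (step 6): p0.
They differ (p1 ≠ p0), so y is not a cycle from the state after x; this split is not the one the pumping-lemma construction produces, and pumping y need not keep the string in L(A).

no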